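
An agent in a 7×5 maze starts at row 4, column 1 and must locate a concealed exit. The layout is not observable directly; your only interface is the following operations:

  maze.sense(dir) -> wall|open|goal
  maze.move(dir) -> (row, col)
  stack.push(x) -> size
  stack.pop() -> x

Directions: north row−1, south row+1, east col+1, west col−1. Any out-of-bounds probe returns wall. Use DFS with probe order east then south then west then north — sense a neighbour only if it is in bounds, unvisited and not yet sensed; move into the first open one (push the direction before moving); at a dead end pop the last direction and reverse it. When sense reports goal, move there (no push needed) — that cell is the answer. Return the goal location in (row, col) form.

% 1. maze.sense(dir→east) => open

% 2. stack.push(x→east) => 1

% 3. maze.move(dir→east) => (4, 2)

% 4. maze.sense(dir→east) => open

% 5. stack.push(x→east) => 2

% 6. maze.move(dir→east) => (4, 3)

% 7. maze.sense(dir→east) => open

% 8. stack.push(x→east) => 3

% 9. maze.move(dir→east) => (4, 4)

% 10. maze.sense(dir→south) => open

% 11. stack.push(x→south) => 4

% 12. maze.move(dir→south) => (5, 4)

% 13. maze.sense(dir→south) => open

% 14. stack.push(x→south) => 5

% 15. maze.move(dir→south) => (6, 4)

% 16. maze.sense(dir→west) => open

% 17. stack.push(x→west) => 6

% 18. maze.move(dir→west) => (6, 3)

% 19. maze.sense(dir→west) => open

% 20. stack.push(x→west) => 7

% 21. maze.move(dir→west) => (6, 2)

% 22. maze.sense(dir→west) => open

% 23. stack.push(x→west) => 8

% 24. maze.move(dir→west) => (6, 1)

% 25. maze.sense(dir→west) => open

% 26. stack.push(x→west) => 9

% 27. maze.move(dir→west) => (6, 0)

% 28. maze.sense(dir→north) => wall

% 29. stack.pop() => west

% 30. maze.move(dir→east) => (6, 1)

% 31. maze.sense(dir→north) => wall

% 32. stack.pop() => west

% 33. maze.move(dir→east) => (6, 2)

% 34. maze.sense(dir→north) => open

% 35. stack.push(x→north) => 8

% 36. maze.move(dir→north) => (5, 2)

% 37. maze.sense(dir→east) => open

% 38. stack.push(x→east) => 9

% 39. maze.move(dir→east) => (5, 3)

% 40. stack.pop() => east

% 41. maze.move(dir→west) => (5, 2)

% 42. stack.pop() => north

% 43. maze.move(dir→south) => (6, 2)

% 44. stack.pop() => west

% 45. maze.move(dir→east) => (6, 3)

% 46. stack.pop() => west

% 47. maze.move(dir→east) => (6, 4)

% 48. stack.pop() => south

% 49. maze.move(dir→north) => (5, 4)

% 50. stack.pop() => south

% 51. maze.move(dir→north) => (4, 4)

% 52. maze.sense(dir→north) => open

% 53. stack.push(x→north) => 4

% 54. maze.move(dir→north) => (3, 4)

% 55. maze.sense(dir→west) => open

% 56. stack.push(x→west) => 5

% 57. maze.move(dir→west) => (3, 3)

% 58. maze.sense(dir→west) => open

% 59. stack.push(x→west) => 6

% 60. maze.move(dir→west) => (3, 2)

% 61. maze.sense(dir→west) => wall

% 62. maze.sense(dir→north) => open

% 63. stack.push(x→north) => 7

% 64. maze.move(dir→north) => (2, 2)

% 65. maze.sense(dir→east) => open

% 66. stack.push(x→east) => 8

% 67. maze.move(dir→east) => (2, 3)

% 68. maze.sense(dir→east) => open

% 69. stack.push(x→east) => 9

% 70. maze.move(dir→east) => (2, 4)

% 71. maze.sense(dir→north) => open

% 72. stack.push(x→north) => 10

% 73. maze.move(dir→north) => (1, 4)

% 74. maze.sense(dir→west) => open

% 75. stack.push(x→west) => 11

% 76. maze.move(dir→west) => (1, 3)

% 77. maze.sense(dir→west) => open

% 78. stack.push(x→west) => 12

% 79. maze.move(dir→west) => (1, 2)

% 80. maze.sense(dir→west) => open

% 81. stack.push(x→west) => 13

% 82. maze.move(dir→west) => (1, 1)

% 83. maze.sense(dir→south) => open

% 84. stack.push(x→south) => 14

% 85. maze.move(dir→south) => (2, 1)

% 86. maze.sense(dir→west) => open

% 87. stack.push(x→west) => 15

% 88. maze.move(dir→west) => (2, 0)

% 89. maze.sense(dir→south) => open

% 90. stack.push(x→south) => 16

% 91. maze.move(dir→south) => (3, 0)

% 92. maze.sense(dir→south) => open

% 93. stack.push(x→south) => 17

% 94. maze.move(dir→south) => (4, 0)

% 95. stack.pop() => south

% 96. maze.move(dir→north) => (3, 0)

% 97. stack.pop() => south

% 98. maze.move(dir→north) => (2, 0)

% 99. maze.sense(dir→north) => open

% 100. stack.push(x→north) => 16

% 101. maze.move(dir→north) => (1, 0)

% 102. maze.sense(dir→north) => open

% 103. stack.push(x→north) => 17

% 104. maze.move(dir→north) => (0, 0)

% 105. maze.sense(dir→east) => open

% 106. stack.push(x→east) => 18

% 107. maze.move(dir→east) => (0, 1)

% 108. maze.sense(dir→east) => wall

% 109. stack.pop() => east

% 110. maze.move(dir→west) => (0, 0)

% 111. stack.pop() => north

% 112. maze.move(dir→south) => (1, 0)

% 113. stack.pop() => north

% 114. maze.move(dir→south) => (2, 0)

% 115. stack.pop() => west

% 116. maze.move(dir→east) => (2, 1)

% 117. stack.pop() => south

% 118. maze.move(dir→north) => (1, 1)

% 119. stack.pop() => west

% 120. maze.move(dir→east) => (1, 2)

% 121. stack.pop() => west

% 122. maze.move(dir→east) => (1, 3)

% 123. maze.sense(dir→north) => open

% 124. stack.push(x→north) => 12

% 125. maze.move(dir→north) => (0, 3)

% 126. maze.sense(dir→east) => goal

% 127. maze.move(dir→east) => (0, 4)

Answer: (0, 4)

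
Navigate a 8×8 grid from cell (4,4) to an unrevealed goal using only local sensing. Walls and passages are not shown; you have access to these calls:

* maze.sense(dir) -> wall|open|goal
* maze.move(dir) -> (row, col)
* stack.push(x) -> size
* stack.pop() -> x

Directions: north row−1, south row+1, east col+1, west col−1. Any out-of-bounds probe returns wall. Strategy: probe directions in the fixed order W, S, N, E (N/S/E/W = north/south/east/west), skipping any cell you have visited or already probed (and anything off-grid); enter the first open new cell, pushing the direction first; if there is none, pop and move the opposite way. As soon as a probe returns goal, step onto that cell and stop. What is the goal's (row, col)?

→ sense(dir='west')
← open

→ push(x='west')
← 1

→ move(dir='west')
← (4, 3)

→ sense(dir='west')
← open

→ push(x='west')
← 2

→ move(dir='west')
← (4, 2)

→ sense(dir='west')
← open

→ push(x='west')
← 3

→ move(dir='west')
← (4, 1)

→ sense(dir='west')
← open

→ push(x='west')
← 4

→ move(dir='west')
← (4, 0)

→ sense(dir='south')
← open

→ push(x='south')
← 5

→ move(dir='south')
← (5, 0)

→ sense(dir='south')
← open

→ push(x='south')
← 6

→ move(dir='south')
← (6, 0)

→ sense(dir='south')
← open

→ push(x='south')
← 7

→ move(dir='south')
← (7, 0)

→ sense(dir='east')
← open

→ push(x='east')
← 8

→ move(dir='east')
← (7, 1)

→ sense(dir='north')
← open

→ push(x='north')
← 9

→ move(dir='north')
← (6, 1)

→ sense(dir='north')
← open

→ push(x='north')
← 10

→ move(dir='north')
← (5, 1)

→ sense(dir='east')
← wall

→ pop()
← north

→ move(dir='south')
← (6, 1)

→ sense(dir='east')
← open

→ push(x='east')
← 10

→ move(dir='east')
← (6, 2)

→ sense(dir='south')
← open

→ push(x='south')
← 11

→ move(dir='south')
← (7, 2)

→ sense(dir='east')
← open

→ push(x='east')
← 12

→ move(dir='east')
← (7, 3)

→ sense(dir='north')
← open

→ push(x='north')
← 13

→ move(dir='north')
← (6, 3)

→ sense(dir='north')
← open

→ push(x='north')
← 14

→ move(dir='north')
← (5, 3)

→ sense(dir='east')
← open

→ push(x='east')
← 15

→ move(dir='east')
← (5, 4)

→ sense(dir='south')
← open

→ push(x='south')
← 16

→ move(dir='south')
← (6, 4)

→ sense(dir='south')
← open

→ push(x='south')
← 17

→ move(dir='south')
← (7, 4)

→ sense(dir='east')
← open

→ push(x='east')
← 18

→ move(dir='east')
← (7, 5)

→ sense(dir='north')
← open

→ push(x='north')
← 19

→ move(dir='north')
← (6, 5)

→ sense(dir='north')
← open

→ push(x='north')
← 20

→ move(dir='north')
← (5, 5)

→ sense(dir='north')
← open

→ push(x='north')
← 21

→ move(dir='north')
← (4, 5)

→ sense(dir='north')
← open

→ push(x='north')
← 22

→ move(dir='north')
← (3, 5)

→ sense(dir='west')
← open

→ push(x='west')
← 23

→ move(dir='west')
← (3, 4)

→ sense(dir='west')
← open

→ push(x='west')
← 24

→ move(dir='west')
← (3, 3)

→ sense(dir='west')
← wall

→ sense(dir='north')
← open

→ push(x='north')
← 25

→ move(dir='north')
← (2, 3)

→ sense(dir='west')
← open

→ push(x='west')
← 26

→ move(dir='west')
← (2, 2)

→ sense(dir='west')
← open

→ push(x='west')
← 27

→ move(dir='west')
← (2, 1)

→ sense(dir='west')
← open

→ push(x='west')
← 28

→ move(dir='west')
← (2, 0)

→ sense(dir='south')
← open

→ push(x='south')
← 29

→ move(dir='south')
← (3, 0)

→ sense(dir='east')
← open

→ push(x='east')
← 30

→ move(dir='east')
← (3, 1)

→ pop()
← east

→ move(dir='west')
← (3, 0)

→ pop()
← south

→ move(dir='north')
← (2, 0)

→ sense(dir='north')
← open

→ push(x='north')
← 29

→ move(dir='north')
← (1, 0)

→ sense(dir='north')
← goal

→ move(dir='north')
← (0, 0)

Answer: (0, 0)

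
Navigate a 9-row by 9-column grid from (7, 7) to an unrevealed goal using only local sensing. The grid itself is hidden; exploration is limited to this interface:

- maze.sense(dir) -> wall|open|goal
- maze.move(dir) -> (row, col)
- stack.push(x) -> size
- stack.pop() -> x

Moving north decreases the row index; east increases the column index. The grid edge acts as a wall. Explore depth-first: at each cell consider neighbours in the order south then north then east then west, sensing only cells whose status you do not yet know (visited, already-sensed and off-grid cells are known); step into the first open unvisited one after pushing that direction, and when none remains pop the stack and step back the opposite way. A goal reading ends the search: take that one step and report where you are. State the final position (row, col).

Calling maze.sense using dir='south', and see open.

I use stack.push using x='south', and see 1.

I run maze.move using dir='south', → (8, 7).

Calling maze.sense using dir='east', → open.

Using stack.push using x='east', and observe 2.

Then maze.move using dir='east', which returns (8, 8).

Next I call maze.sense using dir='north', which returns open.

Now I run stack.push using x='north', which returns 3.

I call maze.move using dir='north', and see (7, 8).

Then maze.sense using dir='north', and see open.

Calling stack.push using x='north', and get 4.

I try maze.move using dir='north', : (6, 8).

I call maze.sense using dir='north', and observe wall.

I try maze.sense using dir='west', and get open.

Then stack.push using x='west', and see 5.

I run maze.move using dir='west', and see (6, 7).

I use maze.sense using dir='north', and observe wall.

I try maze.sense using dir='west', : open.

I call stack.push using x='west', → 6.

Then maze.move using dir='west', giving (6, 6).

I run maze.sense using dir='south', and observe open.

I call stack.push using x='south', and see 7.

I call maze.move using dir='south', and see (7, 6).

I run maze.sense using dir='south', yielding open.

I run stack.push using x='south', yielding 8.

Now I run maze.move using dir='south', : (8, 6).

Next I call maze.sense using dir='west', → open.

Calling stack.push using x='west', which returns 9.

I try maze.move using dir='west', and observe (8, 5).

I try maze.sense using dir='north', and see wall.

Next I call maze.sense using dir='west', and see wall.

Calling stack.pop(), and observe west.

I try maze.move using dir='east', → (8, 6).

Calling stack.pop(), and observe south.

Now I run maze.move using dir='north', → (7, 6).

Then stack.pop(), — result: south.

Then maze.move using dir='north', giving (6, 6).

Next I call maze.sense using dir='north', and see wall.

I try maze.sense using dir='west', giving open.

Invoking stack.push using x='west', yielding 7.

Then maze.move using dir='west', giving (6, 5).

I try maze.sense using dir='north', giving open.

I call stack.push using x='north', : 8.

I invoke maze.move using dir='north', : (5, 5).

I call maze.sense using dir='north', : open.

Next I call stack.push using x='north', and see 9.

I run maze.move using dir='north', which returns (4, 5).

Now I run maze.sense using dir='north', which returns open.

I invoke stack.push using x='north', giving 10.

I run maze.move using dir='north', giving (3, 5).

I use maze.sense using dir='north', — result: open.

Invoking stack.push using x='north', giving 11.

Now I run maze.move using dir='north', and observe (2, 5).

I try maze.sense using dir='north', : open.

Now I run stack.push using x='north', → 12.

I call maze.move using dir='north', yielding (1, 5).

Calling maze.sense using dir='north', which returns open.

Calling stack.push using x='north', giving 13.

I try maze.move using dir='north', which returns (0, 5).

Invoking maze.sense using dir='east', giving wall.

I use maze.sense using dir='west', and get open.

Invoking stack.push using x='west', — result: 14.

Invoking maze.move using dir='west', which returns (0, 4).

Invoking maze.sense using dir='south', : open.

I call stack.push using x='south', giving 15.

Now I run maze.move using dir='south', — result: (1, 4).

Invoking maze.sense using dir='south', which returns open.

I try stack.push using x='south', → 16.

I invoke maze.move using dir='south', and get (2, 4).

Invoking maze.sense using dir='south', yielding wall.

I call maze.sense using dir='west', → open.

Then stack.push using x='west', and get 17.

I try maze.move using dir='west', → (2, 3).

Calling maze.sense using dir='south', — result: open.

I run stack.push using x='south', : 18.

I call maze.move using dir='south', and see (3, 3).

Now I run maze.sense using dir='south', and observe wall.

Calling maze.sense using dir='west', and observe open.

I call stack.push using x='west', → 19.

Next I call maze.move using dir='west', giving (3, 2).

Invoking maze.sense using dir='south', which returns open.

Using stack.push using x='south', yielding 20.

Then maze.move using dir='south', and observe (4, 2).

I invoke maze.sense using dir='south', : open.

I use stack.push using x='south', → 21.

Next I call maze.move using dir='south', giving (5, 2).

Now I run maze.sense using dir='south', and observe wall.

I run maze.sense using dir='east', yielding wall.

Next I call maze.sense using dir='west', which returns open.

Using stack.push using x='west', yielding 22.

Invoking maze.move using dir='west', → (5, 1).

Invoking maze.sense using dir='south', : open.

Using stack.push using x='south', : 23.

I call maze.move using dir='south', giving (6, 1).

I use maze.sense using dir='south', — result: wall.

Next I call maze.sense using dir='west', giving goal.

Now I run maze.move using dir='west', and see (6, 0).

Answer: (6, 0)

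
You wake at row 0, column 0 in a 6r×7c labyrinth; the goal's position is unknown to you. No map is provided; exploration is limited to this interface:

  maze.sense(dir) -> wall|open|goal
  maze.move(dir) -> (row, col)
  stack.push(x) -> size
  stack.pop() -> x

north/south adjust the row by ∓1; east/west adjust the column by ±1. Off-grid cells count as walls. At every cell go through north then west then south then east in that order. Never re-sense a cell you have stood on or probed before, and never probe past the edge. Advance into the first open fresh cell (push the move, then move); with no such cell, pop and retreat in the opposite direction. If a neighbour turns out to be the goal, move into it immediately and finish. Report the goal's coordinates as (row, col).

>> maze.sense(south)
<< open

>> stack.push(south)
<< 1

>> maze.move(south)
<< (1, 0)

>> maze.sense(south)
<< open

>> stack.push(south)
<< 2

>> maze.move(south)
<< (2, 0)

>> maze.sense(south)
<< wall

>> maze.sense(east)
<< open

>> stack.push(east)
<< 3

>> maze.move(east)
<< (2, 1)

>> maze.sense(north)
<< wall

>> maze.sense(south)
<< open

>> stack.push(south)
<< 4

>> maze.move(south)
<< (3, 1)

>> maze.sense(south)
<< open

>> stack.push(south)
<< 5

>> maze.move(south)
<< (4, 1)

>> maze.sense(west)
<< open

>> stack.push(west)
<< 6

>> maze.move(west)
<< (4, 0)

>> maze.sense(south)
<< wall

>> stack.pop()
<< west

>> maze.move(east)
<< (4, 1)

>> maze.sense(south)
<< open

>> stack.push(south)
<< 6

>> maze.move(south)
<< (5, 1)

>> maze.sense(east)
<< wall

>> stack.pop()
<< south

>> maze.move(north)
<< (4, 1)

>> maze.sense(east)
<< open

>> stack.push(east)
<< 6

>> maze.move(east)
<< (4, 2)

>> maze.sense(north)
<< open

>> stack.push(north)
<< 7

>> maze.move(north)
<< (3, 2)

>> maze.sense(north)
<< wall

>> maze.sense(east)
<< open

>> stack.push(east)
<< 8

>> maze.move(east)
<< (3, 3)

>> maze.sense(north)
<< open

>> stack.push(north)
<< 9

>> maze.move(north)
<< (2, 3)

>> maze.sense(north)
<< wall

>> maze.sense(east)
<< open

>> stack.push(east)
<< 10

>> maze.move(east)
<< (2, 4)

>> maze.sense(north)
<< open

>> stack.push(north)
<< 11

>> maze.move(north)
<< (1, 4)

>> maze.sense(north)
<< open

>> stack.push(north)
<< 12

>> maze.move(north)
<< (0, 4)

>> maze.sense(west)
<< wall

>> maze.sense(east)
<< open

>> stack.push(east)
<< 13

>> maze.move(east)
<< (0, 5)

>> maze.sense(south)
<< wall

>> maze.sense(east)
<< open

>> stack.push(east)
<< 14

>> maze.move(east)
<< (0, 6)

>> maze.sense(south)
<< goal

>> maze.move(south)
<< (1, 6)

Answer: (1, 6)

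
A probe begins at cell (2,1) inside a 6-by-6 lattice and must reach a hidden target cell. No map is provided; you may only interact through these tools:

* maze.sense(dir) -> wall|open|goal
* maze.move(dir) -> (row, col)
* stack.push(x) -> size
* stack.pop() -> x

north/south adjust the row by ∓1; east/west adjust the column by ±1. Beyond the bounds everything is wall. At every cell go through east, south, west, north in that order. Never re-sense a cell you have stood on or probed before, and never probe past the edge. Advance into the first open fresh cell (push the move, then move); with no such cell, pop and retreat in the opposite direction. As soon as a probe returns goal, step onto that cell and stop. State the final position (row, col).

I invoke maze.sense on dir=east, : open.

I run stack.push on x=east, and get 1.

Using maze.move on dir=east, and observe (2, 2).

I use maze.sense on dir=east, which returns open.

I try stack.push on x=east, and see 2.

Invoking maze.move on dir=east, and see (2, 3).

Now I run maze.sense on dir=east, and get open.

Calling stack.push on x=east, → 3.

Next I call maze.move on dir=east, — result: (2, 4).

Invoking maze.sense on dir=east, and see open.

Now I run stack.push on x=east, — result: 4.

I try maze.move on dir=east, — result: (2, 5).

Next I call maze.sense on dir=south, giving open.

Invoking stack.push on x=south, — result: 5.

I try maze.move on dir=south, — result: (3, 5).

I invoke maze.sense on dir=south, and get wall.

I run maze.sense on dir=west, and see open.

I try stack.push on x=west, — result: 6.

I use maze.move on dir=west, which returns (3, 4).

I call maze.sense on dir=south, — result: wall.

I call maze.sense on dir=west, and observe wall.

I run stack.pop, → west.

Calling maze.move on dir=east, and see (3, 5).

Next I call stack.pop, and get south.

Invoking maze.move on dir=north, giving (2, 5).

Now I run maze.sense on dir=north, — result: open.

Invoking stack.push on x=north, and observe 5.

I invoke maze.move on dir=north, giving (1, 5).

Next I call maze.sense on dir=west, yielding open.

I call stack.push on x=west, and observe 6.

Calling maze.move on dir=west, — result: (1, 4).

Now I run maze.sense on dir=west, and get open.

I call stack.push on x=west, and get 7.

I invoke maze.move on dir=west, giving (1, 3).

I try maze.sense on dir=west, — result: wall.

Now I run maze.sense on dir=north, giving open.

I call stack.push on x=north, and see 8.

Next I call maze.move on dir=north, and observe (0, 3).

I use maze.sense on dir=east, which returns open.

Next I call stack.push on x=east, — result: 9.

I run maze.move on dir=east, yielding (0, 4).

Now I run maze.sense on dir=east, giving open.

I invoke stack.push on x=east, and get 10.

I use maze.move on dir=east, yielding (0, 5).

I invoke stack.pop, which returns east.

Invoking maze.move on dir=west, giving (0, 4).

Invoking stack.pop(), and get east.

I invoke maze.move on dir=west, — result: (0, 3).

I call maze.sense on dir=west, giving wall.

Using stack.pop, → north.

Calling maze.move on dir=south, and see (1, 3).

I use stack.pop, and observe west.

Then maze.move on dir=east, → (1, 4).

I use stack.pop, : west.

I run maze.move on dir=east, yielding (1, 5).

I invoke stack.pop, and get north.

Calling maze.move on dir=south, yielding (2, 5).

Now I run stack.pop(), and observe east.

Using maze.move on dir=west, : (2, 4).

Using stack.pop(), and see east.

Next I call maze.move on dir=west, — result: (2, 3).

Calling stack.pop(), and see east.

I try maze.move on dir=west, giving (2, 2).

Then maze.sense on dir=south, : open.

I call stack.push on x=south, and observe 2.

I try maze.move on dir=south, : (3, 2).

Invoking maze.sense on dir=south, yielding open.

Next I call stack.push on x=south, yielding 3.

I call maze.move on dir=south, — result: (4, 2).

Next I call maze.sense on dir=east, and see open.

Using stack.push on x=east, — result: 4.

I run maze.move on dir=east, — result: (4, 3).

Now I run maze.sense on dir=south, and see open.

Then stack.push on x=south, → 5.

Using maze.move on dir=south, : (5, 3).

Next I call maze.sense on dir=east, which returns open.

Invoking stack.push on x=east, → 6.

Now I run maze.move on dir=east, and get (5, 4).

Invoking maze.sense on dir=east, → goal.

I call maze.move on dir=east, which returns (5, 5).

Answer: (5, 5)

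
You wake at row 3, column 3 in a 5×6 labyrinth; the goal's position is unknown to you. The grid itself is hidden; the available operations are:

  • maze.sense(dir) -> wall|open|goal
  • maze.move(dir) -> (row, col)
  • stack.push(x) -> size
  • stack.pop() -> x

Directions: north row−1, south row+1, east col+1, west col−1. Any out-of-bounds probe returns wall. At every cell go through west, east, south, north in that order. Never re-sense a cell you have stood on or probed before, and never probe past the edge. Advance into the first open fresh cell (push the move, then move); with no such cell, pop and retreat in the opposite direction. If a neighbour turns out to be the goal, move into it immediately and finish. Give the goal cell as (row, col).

-- maze.sense(dir=west) : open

-- stack.push(x=west) : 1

-- maze.move(dir=west) : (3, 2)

-- maze.sense(dir=west) : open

-- stack.push(x=west) : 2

-- maze.move(dir=west) : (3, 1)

-- maze.sense(dir=west) : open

-- stack.push(x=west) : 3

-- maze.move(dir=west) : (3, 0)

-- maze.sense(dir=south) : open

-- stack.push(x=south) : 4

-- maze.move(dir=south) : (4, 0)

-- maze.sense(dir=east) : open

-- stack.push(x=east) : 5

-- maze.move(dir=east) : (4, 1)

-- maze.sense(dir=east) : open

-- stack.push(x=east) : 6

-- maze.move(dir=east) : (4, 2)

-- maze.sense(dir=east) : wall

-- stack.pop() : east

-- maze.move(dir=west) : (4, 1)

-- stack.pop() : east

-- maze.move(dir=west) : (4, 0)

-- stack.pop() : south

-- maze.move(dir=north) : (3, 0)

-- maze.sense(dir=north) : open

-- stack.push(x=north) : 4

-- maze.move(dir=north) : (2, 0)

-- maze.sense(dir=east) : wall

-- maze.sense(dir=north) : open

-- stack.push(x=north) : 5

-- maze.move(dir=north) : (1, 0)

-- maze.sense(dir=east) : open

-- stack.push(x=east) : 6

-- maze.move(dir=east) : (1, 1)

-- maze.sense(dir=east) : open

-- stack.push(x=east) : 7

-- maze.move(dir=east) : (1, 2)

-- maze.sense(dir=east) : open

-- stack.push(x=east) : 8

-- maze.move(dir=east) : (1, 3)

-- maze.sense(dir=east) : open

-- stack.push(x=east) : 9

-- maze.move(dir=east) : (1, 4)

-- maze.sense(dir=east) : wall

-- maze.sense(dir=south) : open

-- stack.push(x=south) : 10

-- maze.move(dir=south) : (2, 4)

-- maze.sense(dir=west) : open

-- stack.push(x=west) : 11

-- maze.move(dir=west) : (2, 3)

-- maze.sense(dir=west) : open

-- stack.push(x=west) : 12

-- maze.move(dir=west) : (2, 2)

-- stack.pop() : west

-- maze.move(dir=east) : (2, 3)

-- stack.pop() : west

-- maze.move(dir=east) : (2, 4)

-- maze.sense(dir=east) : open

-- stack.push(x=east) : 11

-- maze.move(dir=east) : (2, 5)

-- maze.sense(dir=south) : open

-- stack.push(x=south) : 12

-- maze.move(dir=south) : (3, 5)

-- maze.sense(dir=west) : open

-- stack.push(x=west) : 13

-- maze.move(dir=west) : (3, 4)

-- maze.sense(dir=south) : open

-- stack.push(x=south) : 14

-- maze.move(dir=south) : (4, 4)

-- maze.sense(dir=east) : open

-- stack.push(x=east) : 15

-- maze.move(dir=east) : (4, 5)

-- stack.pop() : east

-- maze.move(dir=west) : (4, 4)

-- stack.pop() : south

-- maze.move(dir=north) : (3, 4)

-- stack.pop() : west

-- maze.move(dir=east) : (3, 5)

-- stack.pop() : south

-- maze.move(dir=north) : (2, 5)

-- stack.pop() : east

-- maze.move(dir=west) : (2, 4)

-- stack.pop() : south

-- maze.move(dir=north) : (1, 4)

-- maze.sense(dir=north) : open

-- stack.push(x=north) : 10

-- maze.move(dir=north) : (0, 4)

-- maze.sense(dir=west) : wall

-- maze.sense(dir=east) : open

-- stack.push(x=east) : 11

-- maze.move(dir=east) : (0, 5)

-- stack.pop() : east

-- maze.move(dir=west) : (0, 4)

-- stack.pop() : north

-- maze.move(dir=south) : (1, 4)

-- stack.pop() : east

-- maze.move(dir=west) : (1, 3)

-- stack.pop() : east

-- maze.move(dir=west) : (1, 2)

-- maze.sense(dir=north) : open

-- stack.push(x=north) : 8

-- maze.move(dir=north) : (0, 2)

-- maze.sense(dir=west) : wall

-- stack.pop() : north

-- maze.move(dir=south) : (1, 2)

-- stack.pop() : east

-- maze.move(dir=west) : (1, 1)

-- stack.pop() : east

-- maze.move(dir=west) : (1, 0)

-- maze.sense(dir=north) : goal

-- maze.move(dir=north) : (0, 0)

Answer: (0, 0)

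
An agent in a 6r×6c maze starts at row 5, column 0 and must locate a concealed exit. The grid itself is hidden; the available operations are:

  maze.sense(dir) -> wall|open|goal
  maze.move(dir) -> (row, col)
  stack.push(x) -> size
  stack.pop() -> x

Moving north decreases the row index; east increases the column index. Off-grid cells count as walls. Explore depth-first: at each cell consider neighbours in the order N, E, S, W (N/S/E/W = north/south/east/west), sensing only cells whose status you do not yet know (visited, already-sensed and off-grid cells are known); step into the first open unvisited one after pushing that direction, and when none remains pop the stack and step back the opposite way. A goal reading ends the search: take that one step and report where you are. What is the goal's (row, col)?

$ maze.sense dir→north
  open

$ stack.push x→north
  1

$ maze.move dir→north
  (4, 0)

$ maze.sense dir→north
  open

$ stack.push x→north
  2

$ maze.move dir→north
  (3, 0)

$ maze.sense dir→north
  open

$ stack.push x→north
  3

$ maze.move dir→north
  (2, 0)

$ maze.sense dir→north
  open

$ stack.push x→north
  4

$ maze.move dir→north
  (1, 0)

$ maze.sense dir→north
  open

$ stack.push x→north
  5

$ maze.move dir→north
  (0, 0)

$ maze.sense dir→east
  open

$ stack.push x→east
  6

$ maze.move dir→east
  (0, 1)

$ maze.sense dir→east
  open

$ stack.push x→east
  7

$ maze.move dir→east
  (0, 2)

$ maze.sense dir→east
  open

$ stack.push x→east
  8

$ maze.move dir→east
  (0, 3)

$ maze.sense dir→east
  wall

$ maze.sense dir→south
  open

$ stack.push x→south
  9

$ maze.move dir→south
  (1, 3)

$ maze.sense dir→east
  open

$ stack.push x→east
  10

$ maze.move dir→east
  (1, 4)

$ maze.sense dir→east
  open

$ stack.push x→east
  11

$ maze.move dir→east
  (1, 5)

$ maze.sense dir→north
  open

$ stack.push x→north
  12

$ maze.move dir→north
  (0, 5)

$ stack.pop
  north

$ maze.move dir→south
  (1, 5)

$ maze.sense dir→south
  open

$ stack.push x→south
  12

$ maze.move dir→south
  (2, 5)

$ maze.sense dir→south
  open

$ stack.push x→south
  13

$ maze.move dir→south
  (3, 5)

$ maze.sense dir→south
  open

$ stack.push x→south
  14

$ maze.move dir→south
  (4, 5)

$ maze.sense dir→south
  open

$ stack.push x→south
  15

$ maze.move dir→south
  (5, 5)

$ maze.sense dir→west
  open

$ stack.push x→west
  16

$ maze.move dir→west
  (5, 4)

$ maze.sense dir→north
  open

$ stack.push x→north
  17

$ maze.move dir→north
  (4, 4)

$ maze.sense dir→north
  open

$ stack.push x→north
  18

$ maze.move dir→north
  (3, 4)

$ maze.sense dir→north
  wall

$ maze.sense dir→west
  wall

$ stack.pop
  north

$ maze.move dir→south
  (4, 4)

$ maze.sense dir→west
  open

$ stack.push x→west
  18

$ maze.move dir→west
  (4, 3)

$ maze.sense dir→south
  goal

$ maze.move dir→south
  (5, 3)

Answer: (5, 3)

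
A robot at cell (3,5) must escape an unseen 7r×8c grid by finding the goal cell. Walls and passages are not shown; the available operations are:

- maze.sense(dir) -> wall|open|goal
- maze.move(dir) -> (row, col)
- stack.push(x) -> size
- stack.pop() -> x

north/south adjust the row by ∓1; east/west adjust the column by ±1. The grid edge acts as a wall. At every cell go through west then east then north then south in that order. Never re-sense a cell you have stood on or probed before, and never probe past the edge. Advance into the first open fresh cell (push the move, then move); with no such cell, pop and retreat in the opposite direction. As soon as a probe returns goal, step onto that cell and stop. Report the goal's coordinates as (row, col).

I call maze.sense using dir='west', and see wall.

I call maze.sense using dir='east', and observe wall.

I use maze.sense using dir='north', : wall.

I run maze.sense using dir='south', and get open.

Calling stack.push using x='south', and see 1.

I use maze.move using dir='south', giving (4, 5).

Then maze.sense using dir='west', and see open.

I try stack.push using x='west', yielding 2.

Now I run maze.move using dir='west', — result: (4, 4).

Calling maze.sense using dir='west', which returns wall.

I run maze.sense using dir='south', and see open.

I use stack.push using x='south', which returns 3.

I run maze.move using dir='south', giving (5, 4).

I invoke maze.sense using dir='west', — result: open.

Calling stack.push using x='west', → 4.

Calling maze.move using dir='west', → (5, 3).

Calling maze.sense using dir='west', and see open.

Calling stack.push using x='west', : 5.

I call maze.move using dir='west', : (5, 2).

Calling maze.sense using dir='west', yielding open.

Next I call stack.push using x='west', → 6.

Using maze.move using dir='west', : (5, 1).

I call maze.sense using dir='west', giving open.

I invoke stack.push using x='west', giving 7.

I invoke maze.move using dir='west', and see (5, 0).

I call maze.sense using dir='north', : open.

Calling stack.push using x='north', → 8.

Calling maze.move using dir='north', and get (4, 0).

I try maze.sense using dir='east', and get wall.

Then maze.sense using dir='north', yielding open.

Invoking stack.push using x='north', and get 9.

Calling maze.move using dir='north', → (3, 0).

I use maze.sense using dir='east', yielding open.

Next I call stack.push using x='east', giving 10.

I run maze.move using dir='east', : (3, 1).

Then maze.sense using dir='east', and get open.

Now I run stack.push using x='east', → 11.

Next I call maze.move using dir='east', yielding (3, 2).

I use maze.sense using dir='east', and observe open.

Now I run stack.push using x='east', and observe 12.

I use maze.move using dir='east', and get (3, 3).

I call maze.sense using dir='north', and see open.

Next I call stack.push using x='north', : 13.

Calling maze.move using dir='north', which returns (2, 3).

I try maze.sense using dir='west', giving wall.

I invoke maze.sense using dir='east', and get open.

I run stack.push using x='east', : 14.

Now I run maze.move using dir='east', : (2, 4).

Next I call maze.sense using dir='north', → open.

I try stack.push using x='north', yielding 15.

Calling maze.move using dir='north', and observe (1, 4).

I try maze.sense using dir='west', and get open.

Now I run stack.push using x='west', and see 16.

Then maze.move using dir='west', which returns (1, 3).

Invoking maze.sense using dir='west', yielding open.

I run stack.push using x='west', and observe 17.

Invoking maze.move using dir='west', yielding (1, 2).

I invoke maze.sense using dir='west', and get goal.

I run maze.move using dir='west', → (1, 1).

Answer: (1, 1)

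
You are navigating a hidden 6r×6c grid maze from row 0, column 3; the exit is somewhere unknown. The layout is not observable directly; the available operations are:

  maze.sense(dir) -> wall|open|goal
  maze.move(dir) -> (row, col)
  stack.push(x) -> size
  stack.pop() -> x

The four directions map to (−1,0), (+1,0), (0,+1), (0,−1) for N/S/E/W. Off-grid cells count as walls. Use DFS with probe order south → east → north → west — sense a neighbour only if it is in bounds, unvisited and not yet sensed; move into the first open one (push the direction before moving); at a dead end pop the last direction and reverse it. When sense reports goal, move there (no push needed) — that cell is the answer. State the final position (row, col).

I try sense passing south, and observe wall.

I invoke sense passing east, : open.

I use push passing east, yielding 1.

Then move passing east, yielding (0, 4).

I try sense passing south, giving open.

I use push passing south, : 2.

Invoking move passing south, and observe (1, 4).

I try sense passing south, and get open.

I invoke push passing south, → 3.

Using move passing south, and observe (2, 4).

I use sense passing south, which returns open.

Using push passing south, : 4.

I invoke move passing south, and get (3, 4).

Using sense passing south, and observe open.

I invoke push passing south, and get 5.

I try move passing south, giving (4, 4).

I invoke sense passing south, — result: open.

Then push passing south, : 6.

I run move passing south, and see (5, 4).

Calling sense passing east, and get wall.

Then sense passing west, : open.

Then push passing west, which returns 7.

I run move passing west, — result: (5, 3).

Now I run sense passing north, and get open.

I call push passing north, and observe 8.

Using move passing north, and get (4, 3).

I try sense passing north, yielding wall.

I invoke sense passing west, yielding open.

I call push passing west, → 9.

I invoke move passing west, giving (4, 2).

I invoke sense passing south, and get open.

Now I run push passing south, — result: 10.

Next I call move passing south, and see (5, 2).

I use sense passing west, which returns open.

I run push passing west, → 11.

Now I run move passing west, yielding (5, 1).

Invoking sense passing north, — result: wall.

Next I call sense passing west, giving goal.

Then move passing west, and see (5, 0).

Answer: (5, 0)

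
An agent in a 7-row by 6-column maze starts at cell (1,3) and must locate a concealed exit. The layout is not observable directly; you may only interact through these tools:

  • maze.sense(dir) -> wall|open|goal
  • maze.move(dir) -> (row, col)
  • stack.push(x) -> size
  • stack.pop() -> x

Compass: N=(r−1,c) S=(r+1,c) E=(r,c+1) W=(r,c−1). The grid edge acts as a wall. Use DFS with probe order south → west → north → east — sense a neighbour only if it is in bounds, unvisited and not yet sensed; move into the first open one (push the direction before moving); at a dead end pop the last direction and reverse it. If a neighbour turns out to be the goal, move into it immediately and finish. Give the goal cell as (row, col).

Calling maze.sense passing dir: south, and observe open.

Next I call stack.push passing x: south, — result: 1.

I try maze.move passing dir: south, and see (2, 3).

Now I run maze.sense passing dir: south, and see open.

I use stack.push passing x: south, giving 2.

Now I run maze.move passing dir: south, and get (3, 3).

Invoking maze.sense passing dir: south, which returns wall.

I use maze.sense passing dir: west, and see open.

Calling stack.push passing x: west, and see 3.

Using maze.move passing dir: west, and get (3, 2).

I run maze.sense passing dir: south, and see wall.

I try maze.sense passing dir: west, which returns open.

Invoking stack.push passing x: west, : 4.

Now I run maze.move passing dir: west, : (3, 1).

Using maze.sense passing dir: south, → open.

I invoke stack.push passing x: south, — result: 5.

I invoke maze.move passing dir: south, yielding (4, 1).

Invoking maze.sense passing dir: south, which returns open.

Now I run stack.push passing x: south, → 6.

Calling maze.move passing dir: south, which returns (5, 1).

Using maze.sense passing dir: south, which returns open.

I run stack.push passing x: south, giving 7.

Then maze.move passing dir: south, and get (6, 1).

I try maze.sense passing dir: west, and get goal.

I call maze.move passing dir: west, yielding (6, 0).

Answer: (6, 0)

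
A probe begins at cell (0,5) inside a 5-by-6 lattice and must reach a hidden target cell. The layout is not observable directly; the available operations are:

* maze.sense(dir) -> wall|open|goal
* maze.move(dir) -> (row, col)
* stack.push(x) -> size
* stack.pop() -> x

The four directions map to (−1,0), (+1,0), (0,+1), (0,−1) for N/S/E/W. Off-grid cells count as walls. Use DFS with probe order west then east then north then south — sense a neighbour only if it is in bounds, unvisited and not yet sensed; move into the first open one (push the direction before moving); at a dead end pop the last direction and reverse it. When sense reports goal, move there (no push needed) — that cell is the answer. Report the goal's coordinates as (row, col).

! maze.sense(dir=west) == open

! stack.push(x=west) == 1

! maze.move(dir=west) == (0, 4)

! maze.sense(dir=west) == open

! stack.push(x=west) == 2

! maze.move(dir=west) == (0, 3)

! maze.sense(dir=west) == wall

! maze.sense(dir=south) == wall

! stack.pop() == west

! maze.move(dir=east) == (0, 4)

! maze.sense(dir=south) == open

! stack.push(x=south) == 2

! maze.move(dir=south) == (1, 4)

! maze.sense(dir=east) == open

! stack.push(x=east) == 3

! maze.move(dir=east) == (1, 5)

! maze.sense(dir=south) == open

! stack.push(x=south) == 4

! maze.move(dir=south) == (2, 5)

! maze.sense(dir=west) == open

! stack.push(x=west) == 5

! maze.move(dir=west) == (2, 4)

! maze.sense(dir=west) == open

! stack.push(x=west) == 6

! maze.move(dir=west) == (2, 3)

! maze.sense(dir=west) == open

! stack.push(x=west) == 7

! maze.move(dir=west) == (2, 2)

! maze.sense(dir=west) == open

! stack.push(x=west) == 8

! maze.move(dir=west) == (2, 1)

! maze.sense(dir=west) == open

! stack.push(x=west) == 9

! maze.move(dir=west) == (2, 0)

! maze.sense(dir=north) == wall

! maze.sense(dir=south) == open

! stack.push(x=south) == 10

! maze.move(dir=south) == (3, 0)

! maze.sense(dir=east) == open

! stack.push(x=east) == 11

! maze.move(dir=east) == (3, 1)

! maze.sense(dir=east) == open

! stack.push(x=east) == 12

! maze.move(dir=east) == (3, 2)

! maze.sense(dir=east) == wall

! maze.sense(dir=south) == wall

! stack.pop() == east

! maze.move(dir=west) == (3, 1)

! maze.sense(dir=south) == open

! stack.push(x=south) == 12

! maze.move(dir=south) == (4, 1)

! maze.sense(dir=west) == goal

! maze.move(dir=west) == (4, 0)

Answer: (4, 0)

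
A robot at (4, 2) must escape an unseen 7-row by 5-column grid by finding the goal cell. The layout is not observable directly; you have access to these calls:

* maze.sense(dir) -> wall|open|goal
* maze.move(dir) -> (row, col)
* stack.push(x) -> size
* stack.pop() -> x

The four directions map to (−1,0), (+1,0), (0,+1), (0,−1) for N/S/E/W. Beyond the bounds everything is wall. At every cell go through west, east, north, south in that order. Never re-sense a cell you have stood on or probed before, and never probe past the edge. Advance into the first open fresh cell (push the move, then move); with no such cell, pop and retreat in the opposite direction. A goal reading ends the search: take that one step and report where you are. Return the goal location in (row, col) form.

% maze.sense dir=west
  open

% stack.push x=west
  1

% maze.move dir=west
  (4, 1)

% maze.sense dir=west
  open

% stack.push x=west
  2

% maze.move dir=west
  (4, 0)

% maze.sense dir=north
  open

% stack.push x=north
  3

% maze.move dir=north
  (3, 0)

% maze.sense dir=east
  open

% stack.push x=east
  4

% maze.move dir=east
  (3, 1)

% maze.sense dir=east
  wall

% maze.sense dir=north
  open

% stack.push x=north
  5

% maze.move dir=north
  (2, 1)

% maze.sense dir=west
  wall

% maze.sense dir=east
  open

% stack.push x=east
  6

% maze.move dir=east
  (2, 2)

% maze.sense dir=east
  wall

% maze.sense dir=north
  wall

% stack.pop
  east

% maze.move dir=west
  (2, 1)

% maze.sense dir=north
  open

% stack.push x=north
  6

% maze.move dir=north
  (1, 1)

% maze.sense dir=west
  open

% stack.push x=west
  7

% maze.move dir=west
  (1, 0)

% maze.sense dir=north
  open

% stack.push x=north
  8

% maze.move dir=north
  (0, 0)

% maze.sense dir=east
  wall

% stack.pop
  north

% maze.move dir=south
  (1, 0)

% stack.pop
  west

% maze.move dir=east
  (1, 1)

% stack.pop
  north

% maze.move dir=south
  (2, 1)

% stack.pop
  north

% maze.move dir=south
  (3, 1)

% stack.pop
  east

% maze.move dir=west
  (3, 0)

% stack.pop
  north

% maze.move dir=south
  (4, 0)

% maze.sense dir=south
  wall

% stack.pop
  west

% maze.move dir=east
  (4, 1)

% maze.sense dir=south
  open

% stack.push x=south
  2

% maze.move dir=south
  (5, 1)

% maze.sense dir=east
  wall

% maze.sense dir=south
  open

% stack.push x=south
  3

% maze.move dir=south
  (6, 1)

% maze.sense dir=west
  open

% stack.push x=west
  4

% maze.move dir=west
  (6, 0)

% stack.pop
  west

% maze.move dir=east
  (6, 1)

% maze.sense dir=east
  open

% stack.push x=east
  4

% maze.move dir=east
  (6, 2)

% maze.sense dir=east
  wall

% stack.pop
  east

% maze.move dir=west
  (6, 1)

% stack.pop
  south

% maze.move dir=north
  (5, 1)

% stack.pop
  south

% maze.move dir=north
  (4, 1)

% stack.pop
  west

% maze.move dir=east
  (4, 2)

% maze.sense dir=east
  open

% stack.push x=east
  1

% maze.move dir=east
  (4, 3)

% maze.sense dir=east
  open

% stack.push x=east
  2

% maze.move dir=east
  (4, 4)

% maze.sense dir=north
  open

% stack.push x=north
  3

% maze.move dir=north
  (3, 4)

% maze.sense dir=west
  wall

% maze.sense dir=north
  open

% stack.push x=north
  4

% maze.move dir=north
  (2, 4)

% maze.sense dir=north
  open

% stack.push x=north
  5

% maze.move dir=north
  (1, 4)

% maze.sense dir=west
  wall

% maze.sense dir=north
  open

% stack.push x=north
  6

% maze.move dir=north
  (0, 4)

% maze.sense dir=west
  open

% stack.push x=west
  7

% maze.move dir=west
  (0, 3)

% maze.sense dir=west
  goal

% maze.move dir=west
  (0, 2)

Answer: (0, 2)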